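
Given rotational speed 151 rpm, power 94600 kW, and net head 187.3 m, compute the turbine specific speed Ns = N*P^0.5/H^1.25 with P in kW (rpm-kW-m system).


Ns = 151 * 94600^0.5 / 187.3^1.25 = 67.0271


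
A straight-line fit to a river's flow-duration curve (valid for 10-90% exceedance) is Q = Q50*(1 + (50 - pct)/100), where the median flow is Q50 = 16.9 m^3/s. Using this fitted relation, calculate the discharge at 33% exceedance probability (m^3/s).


Q = 16.9 * (1 + (50 - 33)/100) = 19.7730 m^3/s


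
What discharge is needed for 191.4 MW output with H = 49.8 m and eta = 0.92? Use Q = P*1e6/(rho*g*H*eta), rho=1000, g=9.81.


Q = 191.4 * 1e6 / (1000 * 9.81 * 49.8 * 0.92) = 425.8491 m^3/s


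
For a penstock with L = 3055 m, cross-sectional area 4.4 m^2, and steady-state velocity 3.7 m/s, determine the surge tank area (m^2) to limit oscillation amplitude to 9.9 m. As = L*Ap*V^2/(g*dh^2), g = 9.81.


As = 3055 * 4.4 * 3.7^2 / (9.81 * 9.9^2) = 191.3938 m^2


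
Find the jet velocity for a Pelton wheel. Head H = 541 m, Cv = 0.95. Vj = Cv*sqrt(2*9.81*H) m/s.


Vj = 0.95 * sqrt(2*9.81*541) = 97.8750 m/s


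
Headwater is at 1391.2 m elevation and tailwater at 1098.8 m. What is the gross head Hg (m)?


Hg = 1391.2 - 1098.8 = 292.4000 m


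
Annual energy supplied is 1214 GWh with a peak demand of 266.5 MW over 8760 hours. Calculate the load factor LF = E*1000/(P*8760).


LF = 1214 * 1000 / (266.5 * 8760) = 0.5200


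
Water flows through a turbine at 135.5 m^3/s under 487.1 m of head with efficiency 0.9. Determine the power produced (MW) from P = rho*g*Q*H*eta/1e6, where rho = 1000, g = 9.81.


P = 1000 * 9.81 * 135.5 * 487.1 * 0.9 / 1e6 = 582.7321 MW


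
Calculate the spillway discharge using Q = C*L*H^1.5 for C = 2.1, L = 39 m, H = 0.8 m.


Q = 2.1 * 39 * 0.8^1.5 = 58.6029 m^3/s


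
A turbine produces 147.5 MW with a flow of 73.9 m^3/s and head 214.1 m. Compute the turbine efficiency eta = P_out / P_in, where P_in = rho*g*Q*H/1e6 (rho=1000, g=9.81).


P_in = 1000 * 9.81 * 73.9 * 214.1 / 1e6 = 155.2137 MW
eta = 147.5 / 155.2137 = 0.9503


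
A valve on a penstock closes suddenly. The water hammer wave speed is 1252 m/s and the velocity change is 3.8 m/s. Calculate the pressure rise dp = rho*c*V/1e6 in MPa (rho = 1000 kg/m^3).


dp = 1000 * 1252 * 3.8 / 1e6 = 4.7576 MPa


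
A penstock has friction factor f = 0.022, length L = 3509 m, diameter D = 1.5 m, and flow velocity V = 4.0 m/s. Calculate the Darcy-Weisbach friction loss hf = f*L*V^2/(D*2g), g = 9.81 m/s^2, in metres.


hf = 0.022 * 3509 * 4.0^2 / (1.5 * 2 * 9.81) = 41.9697 m


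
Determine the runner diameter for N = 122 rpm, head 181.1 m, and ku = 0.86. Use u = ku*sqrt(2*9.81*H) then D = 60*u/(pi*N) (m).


u = 0.86 * sqrt(2*9.81*181.1) = 51.2634 m/s
D = 60 * 51.2634 / (pi * 122) = 8.0251 m


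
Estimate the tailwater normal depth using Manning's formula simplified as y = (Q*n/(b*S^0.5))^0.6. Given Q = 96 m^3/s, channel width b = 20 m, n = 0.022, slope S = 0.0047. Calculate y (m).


y = (96 * 0.022 / (20 * 0.0047^0.5))^0.6 = 1.2959 m


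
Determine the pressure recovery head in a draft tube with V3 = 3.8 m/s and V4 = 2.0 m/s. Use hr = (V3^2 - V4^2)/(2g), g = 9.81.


hr = (3.8^2 - 2.0^2) / (2*9.81) = 0.5321 m


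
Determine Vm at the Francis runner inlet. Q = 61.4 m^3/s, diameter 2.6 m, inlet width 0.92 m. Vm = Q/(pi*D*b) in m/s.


Vm = 61.4 / (pi * 2.6 * 0.92) = 8.1707 m/s


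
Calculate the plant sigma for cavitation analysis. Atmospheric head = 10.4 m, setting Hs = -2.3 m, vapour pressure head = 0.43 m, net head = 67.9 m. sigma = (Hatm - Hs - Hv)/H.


sigma = (10.4 - (-2.3) - 0.43) / 67.9 = 0.1807


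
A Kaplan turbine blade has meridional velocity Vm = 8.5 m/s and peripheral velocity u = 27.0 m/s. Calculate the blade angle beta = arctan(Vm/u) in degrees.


beta = arctan(8.5 / 27.0) = 17.4748 degrees


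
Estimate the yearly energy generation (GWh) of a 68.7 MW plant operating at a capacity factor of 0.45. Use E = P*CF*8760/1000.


E = 68.7 * 0.45 * 8760 / 1000 = 270.8154 GWh


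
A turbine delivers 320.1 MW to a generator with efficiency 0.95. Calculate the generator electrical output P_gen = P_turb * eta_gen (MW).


P_gen = 320.1 * 0.95 = 304.0950 MW


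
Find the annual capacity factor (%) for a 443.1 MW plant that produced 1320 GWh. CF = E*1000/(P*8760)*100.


CF = 1320 * 1000 / (443.1 * 8760) * 100 = 34.0070 %


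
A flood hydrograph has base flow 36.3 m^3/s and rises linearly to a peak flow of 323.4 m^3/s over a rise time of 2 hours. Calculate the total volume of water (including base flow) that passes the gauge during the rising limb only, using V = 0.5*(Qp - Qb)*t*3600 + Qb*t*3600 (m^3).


V = 0.5*(323.4 - 36.3)*2*3600 + 36.3*2*3600 = 1.2949e+06 m^3


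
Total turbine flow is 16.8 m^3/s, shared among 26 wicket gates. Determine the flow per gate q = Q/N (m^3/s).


q = 16.8 / 26 = 0.6462 m^3/s


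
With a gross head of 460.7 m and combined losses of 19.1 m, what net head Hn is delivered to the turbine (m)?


Hn = 460.7 - 19.1 = 441.6000 m


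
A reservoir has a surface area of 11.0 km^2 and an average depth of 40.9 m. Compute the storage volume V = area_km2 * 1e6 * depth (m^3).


V = 11.0 * 1e6 * 40.9 = 4.4990e+08 m^3


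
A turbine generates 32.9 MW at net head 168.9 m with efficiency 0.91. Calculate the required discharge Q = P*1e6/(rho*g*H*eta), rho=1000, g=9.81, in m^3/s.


Q = 32.9 * 1e6 / (1000 * 9.81 * 168.9 * 0.91) = 21.8201 m^3/s


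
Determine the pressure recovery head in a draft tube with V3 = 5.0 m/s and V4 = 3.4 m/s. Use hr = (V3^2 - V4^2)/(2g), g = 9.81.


hr = (5.0^2 - 3.4^2) / (2*9.81) = 0.6850 m


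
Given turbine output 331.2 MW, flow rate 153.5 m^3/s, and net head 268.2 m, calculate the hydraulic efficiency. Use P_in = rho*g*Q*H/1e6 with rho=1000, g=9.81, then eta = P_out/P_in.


P_in = 1000 * 9.81 * 153.5 * 268.2 / 1e6 = 403.8649 MW
eta = 331.2 / 403.8649 = 0.8201


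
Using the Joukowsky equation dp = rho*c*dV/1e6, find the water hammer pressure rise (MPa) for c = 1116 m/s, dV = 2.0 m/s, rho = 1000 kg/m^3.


dp = 1000 * 1116 * 2.0 / 1e6 = 2.2320 MPa


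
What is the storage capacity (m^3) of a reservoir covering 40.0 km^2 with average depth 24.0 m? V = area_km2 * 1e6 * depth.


V = 40.0 * 1e6 * 24.0 = 9.6000e+08 m^3


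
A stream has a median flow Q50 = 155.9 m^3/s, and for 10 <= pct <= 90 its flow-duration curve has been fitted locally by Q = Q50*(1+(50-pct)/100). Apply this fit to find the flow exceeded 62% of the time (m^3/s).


Q = 155.9 * (1 + (50 - 62)/100) = 137.1920 m^3/s


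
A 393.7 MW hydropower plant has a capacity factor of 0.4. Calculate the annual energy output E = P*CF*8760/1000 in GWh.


E = 393.7 * 0.4 * 8760 / 1000 = 1379.5248 GWh


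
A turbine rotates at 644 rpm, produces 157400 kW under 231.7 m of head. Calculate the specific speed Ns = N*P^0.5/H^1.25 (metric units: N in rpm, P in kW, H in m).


Ns = 644 * 157400^0.5 / 231.7^1.25 = 282.6381


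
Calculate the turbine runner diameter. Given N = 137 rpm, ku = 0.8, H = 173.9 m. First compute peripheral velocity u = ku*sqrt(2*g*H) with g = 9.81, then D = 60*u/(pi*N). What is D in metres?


u = 0.8 * sqrt(2*9.81*173.9) = 46.7293 m/s
D = 60 * 46.7293 / (pi * 137) = 6.5143 m


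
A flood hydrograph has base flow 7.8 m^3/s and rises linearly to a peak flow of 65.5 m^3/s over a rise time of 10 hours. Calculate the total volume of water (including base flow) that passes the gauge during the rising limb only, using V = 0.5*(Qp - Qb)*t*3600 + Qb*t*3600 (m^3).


V = 0.5*(65.5 - 7.8)*10*3600 + 7.8*10*3600 = 1.3194e+06 m^3


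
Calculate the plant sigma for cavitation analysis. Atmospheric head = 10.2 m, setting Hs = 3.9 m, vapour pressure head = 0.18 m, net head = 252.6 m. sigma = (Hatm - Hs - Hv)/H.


sigma = (10.2 - 3.9 - 0.18) / 252.6 = 0.0242


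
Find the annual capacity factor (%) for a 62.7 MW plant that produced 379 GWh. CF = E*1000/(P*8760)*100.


CF = 379 * 1000 / (62.7 * 8760) * 100 = 69.0029 %


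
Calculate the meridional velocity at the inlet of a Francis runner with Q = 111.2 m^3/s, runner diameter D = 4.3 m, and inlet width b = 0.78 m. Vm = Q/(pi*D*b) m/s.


Vm = 111.2 / (pi * 4.3 * 0.78) = 10.5534 m/s


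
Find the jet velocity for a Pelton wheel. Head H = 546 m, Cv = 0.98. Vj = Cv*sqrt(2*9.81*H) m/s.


Vj = 0.98 * sqrt(2*9.81*546) = 101.4313 m/s


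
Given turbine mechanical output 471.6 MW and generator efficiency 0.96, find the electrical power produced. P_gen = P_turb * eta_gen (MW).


P_gen = 471.6 * 0.96 = 452.7360 MW


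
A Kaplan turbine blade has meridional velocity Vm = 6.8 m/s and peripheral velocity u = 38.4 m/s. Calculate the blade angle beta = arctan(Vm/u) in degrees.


beta = arctan(6.8 / 38.4) = 10.0420 degrees


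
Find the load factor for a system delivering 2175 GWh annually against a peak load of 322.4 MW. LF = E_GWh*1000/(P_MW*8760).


LF = 2175 * 1000 / (322.4 * 8760) = 0.7701


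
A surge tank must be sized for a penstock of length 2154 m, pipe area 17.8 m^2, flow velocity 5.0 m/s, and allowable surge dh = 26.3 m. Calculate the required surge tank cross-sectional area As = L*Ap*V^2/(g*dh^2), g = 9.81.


As = 2154 * 17.8 * 5.0^2 / (9.81 * 26.3^2) = 141.2620 m^2


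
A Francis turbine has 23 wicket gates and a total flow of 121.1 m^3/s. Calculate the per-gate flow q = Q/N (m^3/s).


q = 121.1 / 23 = 5.2652 m^3/s


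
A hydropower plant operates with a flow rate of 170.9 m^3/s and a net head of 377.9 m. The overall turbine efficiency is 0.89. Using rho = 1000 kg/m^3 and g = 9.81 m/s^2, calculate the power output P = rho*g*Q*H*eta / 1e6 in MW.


P = 1000 * 9.81 * 170.9 * 377.9 * 0.89 / 1e6 = 563.8687 MW


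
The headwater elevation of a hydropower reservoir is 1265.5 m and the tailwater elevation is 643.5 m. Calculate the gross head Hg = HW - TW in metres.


Hg = 1265.5 - 643.5 = 622.0000 m


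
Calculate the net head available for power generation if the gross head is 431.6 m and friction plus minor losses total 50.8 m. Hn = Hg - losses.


Hn = 431.6 - 50.8 = 380.8000 m


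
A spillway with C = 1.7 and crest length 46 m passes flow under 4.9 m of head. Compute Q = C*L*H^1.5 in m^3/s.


Q = 1.7 * 46 * 4.9^1.5 = 848.2051 m^3/s


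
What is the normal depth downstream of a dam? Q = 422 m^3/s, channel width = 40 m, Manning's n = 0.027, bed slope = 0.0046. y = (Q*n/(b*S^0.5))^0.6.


y = (422 * 0.027 / (40 * 0.0046^0.5))^0.6 = 2.3656 m


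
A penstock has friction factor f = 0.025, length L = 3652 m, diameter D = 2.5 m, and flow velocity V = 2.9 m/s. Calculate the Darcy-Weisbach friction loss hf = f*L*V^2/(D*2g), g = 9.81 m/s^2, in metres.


hf = 0.025 * 3652 * 2.9^2 / (2.5 * 2 * 9.81) = 15.6541 m


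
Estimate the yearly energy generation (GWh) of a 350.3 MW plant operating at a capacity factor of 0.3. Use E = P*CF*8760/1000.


E = 350.3 * 0.3 * 8760 / 1000 = 920.5884 GWh


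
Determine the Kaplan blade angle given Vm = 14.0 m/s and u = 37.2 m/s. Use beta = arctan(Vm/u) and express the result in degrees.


beta = arctan(14.0 / 37.2) = 20.6235 degrees


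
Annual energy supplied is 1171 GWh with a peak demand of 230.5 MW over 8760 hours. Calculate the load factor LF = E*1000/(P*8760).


LF = 1171 * 1000 / (230.5 * 8760) = 0.5799


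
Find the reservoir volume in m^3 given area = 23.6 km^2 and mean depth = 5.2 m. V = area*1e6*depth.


V = 23.6 * 1e6 * 5.2 = 1.2272e+08 m^3


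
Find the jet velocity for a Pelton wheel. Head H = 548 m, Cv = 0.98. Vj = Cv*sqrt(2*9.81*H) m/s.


Vj = 0.98 * sqrt(2*9.81*548) = 101.6169 m/s


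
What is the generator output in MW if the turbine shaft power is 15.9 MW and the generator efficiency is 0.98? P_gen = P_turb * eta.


P_gen = 15.9 * 0.98 = 15.5820 MW


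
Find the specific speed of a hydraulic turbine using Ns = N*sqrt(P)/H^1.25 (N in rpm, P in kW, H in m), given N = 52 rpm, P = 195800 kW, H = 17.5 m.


Ns = 52 * 195800^0.5 / 17.5^1.25 = 642.8537


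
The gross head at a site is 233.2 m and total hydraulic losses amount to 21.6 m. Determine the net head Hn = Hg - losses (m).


Hn = 233.2 - 21.6 = 211.6000 m


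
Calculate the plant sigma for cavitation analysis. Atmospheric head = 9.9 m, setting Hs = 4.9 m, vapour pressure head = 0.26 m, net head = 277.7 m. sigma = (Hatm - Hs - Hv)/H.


sigma = (9.9 - 4.9 - 0.26) / 277.7 = 0.0171


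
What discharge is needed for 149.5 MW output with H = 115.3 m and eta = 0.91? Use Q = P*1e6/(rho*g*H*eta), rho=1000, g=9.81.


Q = 149.5 * 1e6 / (1000 * 9.81 * 115.3 * 0.91) = 145.2451 m^3/s


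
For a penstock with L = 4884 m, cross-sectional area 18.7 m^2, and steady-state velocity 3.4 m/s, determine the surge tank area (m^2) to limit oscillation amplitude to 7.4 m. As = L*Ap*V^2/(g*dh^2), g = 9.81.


As = 4884 * 18.7 * 3.4^2 / (9.81 * 7.4^2) = 1965.3624 m^2


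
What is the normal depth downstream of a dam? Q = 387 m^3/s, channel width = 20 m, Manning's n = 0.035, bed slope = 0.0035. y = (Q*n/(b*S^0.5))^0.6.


y = (387 * 0.035 / (20 * 0.0035^0.5))^0.6 = 4.3175 m


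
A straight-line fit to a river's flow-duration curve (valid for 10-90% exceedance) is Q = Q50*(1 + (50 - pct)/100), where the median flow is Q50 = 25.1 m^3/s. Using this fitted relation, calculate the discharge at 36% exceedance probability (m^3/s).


Q = 25.1 * (1 + (50 - 36)/100) = 28.6140 m^3/s


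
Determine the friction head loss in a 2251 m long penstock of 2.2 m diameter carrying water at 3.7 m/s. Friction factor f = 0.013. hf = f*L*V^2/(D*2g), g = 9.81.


hf = 0.013 * 2251 * 3.7^2 / (2.2 * 2 * 9.81) = 9.2811 m


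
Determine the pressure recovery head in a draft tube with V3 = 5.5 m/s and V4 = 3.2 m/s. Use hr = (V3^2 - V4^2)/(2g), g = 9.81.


hr = (5.5^2 - 3.2^2) / (2*9.81) = 1.0199 m


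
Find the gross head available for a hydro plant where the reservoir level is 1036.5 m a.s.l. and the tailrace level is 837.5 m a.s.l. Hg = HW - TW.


Hg = 1036.5 - 837.5 = 199.0000 m


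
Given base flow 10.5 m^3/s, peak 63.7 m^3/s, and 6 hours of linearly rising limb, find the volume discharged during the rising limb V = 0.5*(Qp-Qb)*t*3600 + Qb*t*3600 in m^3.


V = 0.5*(63.7 - 10.5)*6*3600 + 10.5*6*3600 = 801360.0000 m^3


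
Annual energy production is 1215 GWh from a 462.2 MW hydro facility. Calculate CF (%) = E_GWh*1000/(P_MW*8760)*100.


CF = 1215 * 1000 / (462.2 * 8760) * 100 = 30.0084 %


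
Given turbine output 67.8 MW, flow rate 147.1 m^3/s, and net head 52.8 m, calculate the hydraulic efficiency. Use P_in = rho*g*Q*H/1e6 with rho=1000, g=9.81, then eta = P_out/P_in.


P_in = 1000 * 9.81 * 147.1 * 52.8 / 1e6 = 76.1931 MW
eta = 67.8 / 76.1931 = 0.8898


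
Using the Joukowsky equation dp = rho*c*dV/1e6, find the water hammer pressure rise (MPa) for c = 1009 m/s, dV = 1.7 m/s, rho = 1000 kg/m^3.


dp = 1000 * 1009 * 1.7 / 1e6 = 1.7153 MPa


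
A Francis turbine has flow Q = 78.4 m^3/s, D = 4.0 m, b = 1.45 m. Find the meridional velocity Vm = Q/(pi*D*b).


Vm = 78.4 / (pi * 4.0 * 1.45) = 4.3027 m/s


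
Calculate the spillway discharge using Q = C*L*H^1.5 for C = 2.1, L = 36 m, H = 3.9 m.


Q = 2.1 * 36 * 3.9^1.5 = 582.2623 m^3/s


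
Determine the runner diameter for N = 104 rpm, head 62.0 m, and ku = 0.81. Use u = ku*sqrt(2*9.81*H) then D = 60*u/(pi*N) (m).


u = 0.81 * sqrt(2*9.81*62.0) = 28.2508 m/s
D = 60 * 28.2508 / (pi * 104) = 5.1880 m


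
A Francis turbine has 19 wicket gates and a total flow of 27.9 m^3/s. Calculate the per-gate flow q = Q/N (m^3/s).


q = 27.9 / 19 = 1.4684 m^3/s


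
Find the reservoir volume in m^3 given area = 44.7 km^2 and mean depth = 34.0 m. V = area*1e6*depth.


V = 44.7 * 1e6 * 34.0 = 1.5198e+09 m^3


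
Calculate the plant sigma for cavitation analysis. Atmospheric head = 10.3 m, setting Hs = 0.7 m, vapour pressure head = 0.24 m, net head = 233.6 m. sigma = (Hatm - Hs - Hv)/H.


sigma = (10.3 - 0.7 - 0.24) / 233.6 = 0.0401


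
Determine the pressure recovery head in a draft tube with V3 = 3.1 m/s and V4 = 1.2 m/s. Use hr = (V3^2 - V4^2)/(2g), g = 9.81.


hr = (3.1^2 - 1.2^2) / (2*9.81) = 0.4164 m


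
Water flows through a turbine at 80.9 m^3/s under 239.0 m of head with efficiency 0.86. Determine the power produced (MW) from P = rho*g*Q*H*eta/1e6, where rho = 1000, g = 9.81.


P = 1000 * 9.81 * 80.9 * 239.0 * 0.86 / 1e6 = 163.1225 MW


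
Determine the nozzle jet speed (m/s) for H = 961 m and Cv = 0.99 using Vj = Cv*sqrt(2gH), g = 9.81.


Vj = 0.99 * sqrt(2*9.81*961) = 135.9397 m/s


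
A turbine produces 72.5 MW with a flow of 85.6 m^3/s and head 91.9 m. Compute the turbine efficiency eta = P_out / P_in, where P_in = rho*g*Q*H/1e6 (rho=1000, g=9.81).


P_in = 1000 * 9.81 * 85.6 * 91.9 / 1e6 = 77.1717 MW
eta = 72.5 / 77.1717 = 0.9395


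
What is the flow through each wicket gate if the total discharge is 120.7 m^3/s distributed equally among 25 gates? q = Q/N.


q = 120.7 / 25 = 4.8280 m^3/s


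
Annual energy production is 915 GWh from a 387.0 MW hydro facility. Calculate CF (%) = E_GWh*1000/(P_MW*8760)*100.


CF = 915 * 1000 / (387.0 * 8760) * 100 = 26.9902 %


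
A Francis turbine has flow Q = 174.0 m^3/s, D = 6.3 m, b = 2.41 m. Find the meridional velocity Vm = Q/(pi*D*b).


Vm = 174.0 / (pi * 6.3 * 2.41) = 3.6479 m/s


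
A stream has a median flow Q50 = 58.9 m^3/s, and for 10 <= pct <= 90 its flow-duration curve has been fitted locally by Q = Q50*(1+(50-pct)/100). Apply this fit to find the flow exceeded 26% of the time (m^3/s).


Q = 58.9 * (1 + (50 - 26)/100) = 73.0360 m^3/s


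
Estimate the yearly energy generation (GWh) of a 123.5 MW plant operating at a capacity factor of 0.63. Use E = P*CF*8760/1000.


E = 123.5 * 0.63 * 8760 / 1000 = 681.5718 GWh


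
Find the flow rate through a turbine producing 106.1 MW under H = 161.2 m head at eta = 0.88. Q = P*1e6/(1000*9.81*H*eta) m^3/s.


Q = 106.1 * 1e6 / (1000 * 9.81 * 161.2 * 0.88) = 76.2428 m^3/s


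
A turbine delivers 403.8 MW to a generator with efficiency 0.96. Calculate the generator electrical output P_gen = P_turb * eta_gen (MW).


P_gen = 403.8 * 0.96 = 387.6480 MW


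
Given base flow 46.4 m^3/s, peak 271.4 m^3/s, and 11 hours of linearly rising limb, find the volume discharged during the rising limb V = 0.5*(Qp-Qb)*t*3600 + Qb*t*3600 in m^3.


V = 0.5*(271.4 - 46.4)*11*3600 + 46.4*11*3600 = 6.2924e+06 m^3


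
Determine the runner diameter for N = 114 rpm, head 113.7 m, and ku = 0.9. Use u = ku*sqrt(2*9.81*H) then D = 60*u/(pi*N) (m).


u = 0.9 * sqrt(2*9.81*113.7) = 42.5082 m/s
D = 60 * 42.5082 / (pi * 114) = 7.1215 m


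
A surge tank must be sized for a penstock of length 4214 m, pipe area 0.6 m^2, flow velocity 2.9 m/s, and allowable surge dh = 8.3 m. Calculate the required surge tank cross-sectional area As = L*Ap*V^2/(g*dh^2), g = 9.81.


As = 4214 * 0.6 * 2.9^2 / (9.81 * 8.3^2) = 31.4642 m^2


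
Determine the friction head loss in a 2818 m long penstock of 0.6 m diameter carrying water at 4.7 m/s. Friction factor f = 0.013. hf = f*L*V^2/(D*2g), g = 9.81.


hf = 0.013 * 2818 * 4.7^2 / (0.6 * 2 * 9.81) = 68.7432 m


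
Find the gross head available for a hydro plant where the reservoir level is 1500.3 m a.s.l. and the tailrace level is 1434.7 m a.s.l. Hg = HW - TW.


Hg = 1500.3 - 1434.7 = 65.6000 m


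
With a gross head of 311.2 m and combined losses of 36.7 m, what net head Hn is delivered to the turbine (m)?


Hn = 311.2 - 36.7 = 274.5000 m


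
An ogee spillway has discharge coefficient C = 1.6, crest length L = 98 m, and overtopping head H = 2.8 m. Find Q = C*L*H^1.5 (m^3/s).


Q = 1.6 * 98 * 2.8^1.5 = 734.6544 m^3/s


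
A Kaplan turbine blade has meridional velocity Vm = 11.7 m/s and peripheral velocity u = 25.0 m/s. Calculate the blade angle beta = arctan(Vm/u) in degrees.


beta = arctan(11.7 / 25.0) = 25.0796 degrees


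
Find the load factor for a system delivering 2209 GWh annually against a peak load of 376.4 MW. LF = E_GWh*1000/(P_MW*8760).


LF = 2209 * 1000 / (376.4 * 8760) = 0.6699


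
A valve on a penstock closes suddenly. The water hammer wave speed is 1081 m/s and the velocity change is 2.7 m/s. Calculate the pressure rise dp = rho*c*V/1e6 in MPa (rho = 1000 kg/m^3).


dp = 1000 * 1081 * 2.7 / 1e6 = 2.9187 MPa


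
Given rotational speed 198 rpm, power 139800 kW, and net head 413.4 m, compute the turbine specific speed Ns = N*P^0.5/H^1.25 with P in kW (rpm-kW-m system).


Ns = 198 * 139800^0.5 / 413.4^1.25 = 39.7151


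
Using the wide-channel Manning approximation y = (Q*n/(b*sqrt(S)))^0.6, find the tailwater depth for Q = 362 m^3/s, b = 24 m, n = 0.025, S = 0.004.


y = (362 * 0.025 / (24 * 0.004^0.5))^0.6 = 2.9191 m


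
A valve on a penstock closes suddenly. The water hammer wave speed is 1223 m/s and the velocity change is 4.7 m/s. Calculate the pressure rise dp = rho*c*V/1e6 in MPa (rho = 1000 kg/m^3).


dp = 1000 * 1223 * 4.7 / 1e6 = 5.7481 MPa


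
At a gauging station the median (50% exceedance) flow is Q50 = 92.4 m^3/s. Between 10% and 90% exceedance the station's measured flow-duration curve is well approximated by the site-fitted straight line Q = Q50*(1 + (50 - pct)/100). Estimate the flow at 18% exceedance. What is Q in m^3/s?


Q = 92.4 * (1 + (50 - 18)/100) = 121.9680 m^3/s


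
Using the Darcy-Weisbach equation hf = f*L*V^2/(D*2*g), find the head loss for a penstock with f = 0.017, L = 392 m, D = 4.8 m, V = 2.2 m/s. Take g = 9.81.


hf = 0.017 * 392 * 2.2^2 / (4.8 * 2 * 9.81) = 0.3425 m


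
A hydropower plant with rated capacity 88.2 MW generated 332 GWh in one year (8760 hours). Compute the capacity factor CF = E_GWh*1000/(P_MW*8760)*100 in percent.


CF = 332 * 1000 / (88.2 * 8760) * 100 = 42.9700 %


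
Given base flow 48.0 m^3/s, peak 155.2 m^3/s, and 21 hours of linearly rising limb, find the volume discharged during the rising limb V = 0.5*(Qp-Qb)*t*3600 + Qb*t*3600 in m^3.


V = 0.5*(155.2 - 48.0)*21*3600 + 48.0*21*3600 = 7.6810e+06 m^3


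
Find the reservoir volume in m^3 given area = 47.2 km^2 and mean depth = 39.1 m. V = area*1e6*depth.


V = 47.2 * 1e6 * 39.1 = 1.8455e+09 m^3


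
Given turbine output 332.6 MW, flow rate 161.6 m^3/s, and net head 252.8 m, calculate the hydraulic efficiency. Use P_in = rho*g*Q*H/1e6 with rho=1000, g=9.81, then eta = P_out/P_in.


P_in = 1000 * 9.81 * 161.6 * 252.8 / 1e6 = 400.7628 MW
eta = 332.6 / 400.7628 = 0.8299


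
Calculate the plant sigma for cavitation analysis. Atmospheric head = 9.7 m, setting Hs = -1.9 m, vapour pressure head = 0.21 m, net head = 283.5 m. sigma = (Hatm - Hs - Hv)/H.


sigma = (9.7 - (-1.9) - 0.21) / 283.5 = 0.0402


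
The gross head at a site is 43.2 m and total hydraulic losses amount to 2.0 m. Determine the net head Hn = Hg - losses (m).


Hn = 43.2 - 2.0 = 41.2000 m


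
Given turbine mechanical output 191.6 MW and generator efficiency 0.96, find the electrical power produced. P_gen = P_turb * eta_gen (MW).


P_gen = 191.6 * 0.96 = 183.9360 MW


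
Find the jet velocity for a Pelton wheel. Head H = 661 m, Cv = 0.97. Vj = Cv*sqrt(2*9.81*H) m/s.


Vj = 0.97 * sqrt(2*9.81*661) = 110.4643 m/s


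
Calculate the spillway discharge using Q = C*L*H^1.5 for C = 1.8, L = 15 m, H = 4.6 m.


Q = 1.8 * 15 * 4.6^1.5 = 266.3793 m^3/s


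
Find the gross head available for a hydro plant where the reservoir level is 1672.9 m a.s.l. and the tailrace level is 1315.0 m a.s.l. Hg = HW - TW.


Hg = 1672.9 - 1315.0 = 357.9000 m


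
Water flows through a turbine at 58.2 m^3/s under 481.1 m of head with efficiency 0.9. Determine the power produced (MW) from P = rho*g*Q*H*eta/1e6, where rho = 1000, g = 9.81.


P = 1000 * 9.81 * 58.2 * 481.1 * 0.9 / 1e6 = 247.2122 MW


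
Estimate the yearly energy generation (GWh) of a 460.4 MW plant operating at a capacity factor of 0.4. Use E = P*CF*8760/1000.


E = 460.4 * 0.4 * 8760 / 1000 = 1613.2416 GWh


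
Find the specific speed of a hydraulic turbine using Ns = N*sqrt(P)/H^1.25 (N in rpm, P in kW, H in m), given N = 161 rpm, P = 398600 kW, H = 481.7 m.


Ns = 161 * 398600^0.5 / 481.7^1.25 = 45.0426


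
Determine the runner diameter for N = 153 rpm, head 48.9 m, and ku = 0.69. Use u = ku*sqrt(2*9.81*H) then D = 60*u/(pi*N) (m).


u = 0.69 * sqrt(2*9.81*48.9) = 21.3724 m/s
D = 60 * 21.3724 / (pi * 153) = 2.6679 m


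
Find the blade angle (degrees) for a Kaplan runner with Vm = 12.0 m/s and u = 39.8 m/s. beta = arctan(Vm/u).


beta = arctan(12.0 / 39.8) = 16.7785 degrees


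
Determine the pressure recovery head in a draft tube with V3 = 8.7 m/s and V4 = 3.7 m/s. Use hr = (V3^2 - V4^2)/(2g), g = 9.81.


hr = (8.7^2 - 3.7^2) / (2*9.81) = 3.1600 m


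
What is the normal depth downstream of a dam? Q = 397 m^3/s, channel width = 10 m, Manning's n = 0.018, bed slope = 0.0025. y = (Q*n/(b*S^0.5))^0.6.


y = (397 * 0.018 / (10 * 0.0025^0.5))^0.6 = 4.9324 m


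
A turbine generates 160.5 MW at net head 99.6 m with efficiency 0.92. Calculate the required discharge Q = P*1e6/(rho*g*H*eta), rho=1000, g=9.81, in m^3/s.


Q = 160.5 * 1e6 / (1000 * 9.81 * 99.6 * 0.92) = 178.5496 m^3/s


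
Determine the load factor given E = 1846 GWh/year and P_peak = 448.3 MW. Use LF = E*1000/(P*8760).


LF = 1846 * 1000 / (448.3 * 8760) = 0.4701


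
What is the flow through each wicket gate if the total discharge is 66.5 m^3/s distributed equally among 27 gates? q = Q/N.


q = 66.5 / 27 = 2.4630 m^3/s


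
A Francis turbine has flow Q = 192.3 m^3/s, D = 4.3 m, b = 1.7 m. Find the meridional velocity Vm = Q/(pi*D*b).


Vm = 192.3 / (pi * 4.3 * 1.7) = 8.3736 m/s


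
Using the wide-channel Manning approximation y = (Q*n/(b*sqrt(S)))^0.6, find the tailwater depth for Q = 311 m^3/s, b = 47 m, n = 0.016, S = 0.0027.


y = (311 * 0.016 / (47 * 0.0027^0.5))^0.6 = 1.5327 m


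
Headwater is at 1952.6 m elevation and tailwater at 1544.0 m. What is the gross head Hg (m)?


Hg = 1952.6 - 1544.0 = 408.6000 m


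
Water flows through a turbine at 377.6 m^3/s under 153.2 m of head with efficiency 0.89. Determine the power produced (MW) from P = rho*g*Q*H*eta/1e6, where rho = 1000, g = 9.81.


P = 1000 * 9.81 * 377.6 * 153.2 * 0.89 / 1e6 = 505.0679 MW


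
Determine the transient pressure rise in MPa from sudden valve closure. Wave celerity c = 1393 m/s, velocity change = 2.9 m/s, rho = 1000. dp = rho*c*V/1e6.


dp = 1000 * 1393 * 2.9 / 1e6 = 4.0397 MPa


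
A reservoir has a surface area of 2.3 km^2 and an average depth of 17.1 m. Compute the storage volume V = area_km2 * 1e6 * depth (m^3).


V = 2.3 * 1e6 * 17.1 = 3.9330e+07 m^3


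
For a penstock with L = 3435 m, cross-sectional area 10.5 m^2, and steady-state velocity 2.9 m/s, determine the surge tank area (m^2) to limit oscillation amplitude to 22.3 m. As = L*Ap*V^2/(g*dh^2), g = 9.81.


As = 3435 * 10.5 * 2.9^2 / (9.81 * 22.3^2) = 62.1775 m^2


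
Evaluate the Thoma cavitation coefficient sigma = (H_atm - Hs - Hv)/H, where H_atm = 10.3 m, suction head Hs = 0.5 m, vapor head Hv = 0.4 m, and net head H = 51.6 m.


sigma = (10.3 - 0.5 - 0.4) / 51.6 = 0.1822


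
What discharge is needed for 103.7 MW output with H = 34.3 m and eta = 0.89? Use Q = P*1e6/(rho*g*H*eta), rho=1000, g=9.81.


Q = 103.7 * 1e6 / (1000 * 9.81 * 34.3 * 0.89) = 346.2786 m^3/s


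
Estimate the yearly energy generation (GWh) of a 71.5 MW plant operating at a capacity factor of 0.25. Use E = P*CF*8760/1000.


E = 71.5 * 0.25 * 8760 / 1000 = 156.5850 GWh


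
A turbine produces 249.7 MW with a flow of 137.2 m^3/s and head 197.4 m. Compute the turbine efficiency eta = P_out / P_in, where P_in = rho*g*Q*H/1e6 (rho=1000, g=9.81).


P_in = 1000 * 9.81 * 137.2 * 197.4 / 1e6 = 265.6870 MW
eta = 249.7 / 265.6870 = 0.9398


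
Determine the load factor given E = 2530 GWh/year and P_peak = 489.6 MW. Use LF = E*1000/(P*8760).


LF = 2530 * 1000 / (489.6 * 8760) = 0.5899


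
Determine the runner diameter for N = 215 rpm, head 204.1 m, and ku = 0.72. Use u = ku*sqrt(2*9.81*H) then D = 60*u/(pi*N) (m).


u = 0.72 * sqrt(2*9.81*204.1) = 45.5621 m/s
D = 60 * 45.5621 / (pi * 215) = 4.0473 m


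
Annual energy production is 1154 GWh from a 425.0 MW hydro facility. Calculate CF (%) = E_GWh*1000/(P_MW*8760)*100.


CF = 1154 * 1000 / (425.0 * 8760) * 100 = 30.9965 %


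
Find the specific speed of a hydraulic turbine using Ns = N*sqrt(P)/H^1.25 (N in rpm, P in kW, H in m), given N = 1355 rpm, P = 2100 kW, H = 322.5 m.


Ns = 1355 * 2100^0.5 / 322.5^1.25 = 45.4346


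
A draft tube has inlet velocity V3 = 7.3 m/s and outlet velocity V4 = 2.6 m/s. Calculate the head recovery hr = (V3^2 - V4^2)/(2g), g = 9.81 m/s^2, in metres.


hr = (7.3^2 - 2.6^2) / (2*9.81) = 2.3716 m


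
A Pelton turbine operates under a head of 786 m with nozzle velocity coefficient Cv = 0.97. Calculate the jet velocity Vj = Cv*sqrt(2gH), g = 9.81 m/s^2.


Vj = 0.97 * sqrt(2*9.81*786) = 120.4571 m/s


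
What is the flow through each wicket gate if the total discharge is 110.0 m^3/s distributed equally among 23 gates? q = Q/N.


q = 110.0 / 23 = 4.7826 m^3/s


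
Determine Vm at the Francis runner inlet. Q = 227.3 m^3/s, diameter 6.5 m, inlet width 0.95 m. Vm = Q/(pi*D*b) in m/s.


Vm = 227.3 / (pi * 6.5 * 0.95) = 11.7169 m/s


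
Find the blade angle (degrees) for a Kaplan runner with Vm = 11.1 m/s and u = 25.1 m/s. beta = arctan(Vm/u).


beta = arctan(11.1 / 25.1) = 23.8565 degrees


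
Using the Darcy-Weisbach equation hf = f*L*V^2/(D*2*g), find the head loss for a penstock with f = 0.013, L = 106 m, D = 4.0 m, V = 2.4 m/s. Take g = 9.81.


hf = 0.013 * 106 * 2.4^2 / (4.0 * 2 * 9.81) = 0.1011 m


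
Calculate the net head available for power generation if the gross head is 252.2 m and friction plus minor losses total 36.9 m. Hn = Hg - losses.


Hn = 252.2 - 36.9 = 215.3000 m


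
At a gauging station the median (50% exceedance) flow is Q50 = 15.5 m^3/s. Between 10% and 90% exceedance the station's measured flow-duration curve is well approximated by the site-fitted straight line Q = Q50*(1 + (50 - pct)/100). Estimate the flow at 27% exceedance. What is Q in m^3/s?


Q = 15.5 * (1 + (50 - 27)/100) = 19.0650 m^3/s


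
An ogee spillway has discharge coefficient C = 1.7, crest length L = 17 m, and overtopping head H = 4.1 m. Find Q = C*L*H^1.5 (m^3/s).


Q = 1.7 * 17 * 4.1^1.5 = 239.9240 m^3/s


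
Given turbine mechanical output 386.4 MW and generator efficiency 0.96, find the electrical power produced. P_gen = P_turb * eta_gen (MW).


P_gen = 386.4 * 0.96 = 370.9440 MW


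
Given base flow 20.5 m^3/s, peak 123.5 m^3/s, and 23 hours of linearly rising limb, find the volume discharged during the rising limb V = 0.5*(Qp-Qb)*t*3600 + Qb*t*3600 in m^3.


V = 0.5*(123.5 - 20.5)*23*3600 + 20.5*23*3600 = 5.9616e+06 m^3


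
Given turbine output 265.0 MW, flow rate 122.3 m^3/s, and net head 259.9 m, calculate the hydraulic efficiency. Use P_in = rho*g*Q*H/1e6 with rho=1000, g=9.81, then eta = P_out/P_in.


P_in = 1000 * 9.81 * 122.3 * 259.9 / 1e6 = 311.8184 MW
eta = 265.0 / 311.8184 = 0.8499


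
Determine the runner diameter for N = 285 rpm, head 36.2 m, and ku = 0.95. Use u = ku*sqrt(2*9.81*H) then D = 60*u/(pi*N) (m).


u = 0.95 * sqrt(2*9.81*36.2) = 25.3179 m/s
D = 60 * 25.3179 / (pi * 285) = 1.6966 m


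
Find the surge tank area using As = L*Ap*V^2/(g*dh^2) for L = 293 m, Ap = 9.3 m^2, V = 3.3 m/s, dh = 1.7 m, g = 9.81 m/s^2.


As = 293 * 9.3 * 3.3^2 / (9.81 * 1.7^2) = 1046.6744 m^2


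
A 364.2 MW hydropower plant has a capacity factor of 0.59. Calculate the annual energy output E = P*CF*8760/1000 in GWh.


E = 364.2 * 0.59 * 8760 / 1000 = 1882.3313 GWh


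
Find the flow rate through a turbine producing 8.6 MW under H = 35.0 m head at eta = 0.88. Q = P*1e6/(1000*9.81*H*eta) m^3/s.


Q = 8.6 * 1e6 / (1000 * 9.81 * 35.0 * 0.88) = 28.4629 m^3/s


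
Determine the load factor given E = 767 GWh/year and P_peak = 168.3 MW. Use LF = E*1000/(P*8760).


LF = 767 * 1000 / (168.3 * 8760) = 0.5202


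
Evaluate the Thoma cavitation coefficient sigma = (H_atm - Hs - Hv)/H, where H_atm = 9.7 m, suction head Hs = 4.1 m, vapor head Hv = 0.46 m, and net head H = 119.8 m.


sigma = (9.7 - 4.1 - 0.46) / 119.8 = 0.0429


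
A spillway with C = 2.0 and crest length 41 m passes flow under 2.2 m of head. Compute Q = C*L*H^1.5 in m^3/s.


Q = 2.0 * 41 * 2.2^1.5 = 267.5764 m^3/s


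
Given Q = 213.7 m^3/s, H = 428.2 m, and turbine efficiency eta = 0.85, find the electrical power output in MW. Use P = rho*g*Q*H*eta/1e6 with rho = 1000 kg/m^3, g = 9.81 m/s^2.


P = 1000 * 9.81 * 213.7 * 428.2 * 0.85 / 1e6 = 763.0256 MW


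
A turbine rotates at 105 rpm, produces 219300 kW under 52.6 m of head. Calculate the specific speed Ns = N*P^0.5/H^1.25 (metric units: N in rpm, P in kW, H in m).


Ns = 105 * 219300^0.5 / 52.6^1.25 = 347.1174


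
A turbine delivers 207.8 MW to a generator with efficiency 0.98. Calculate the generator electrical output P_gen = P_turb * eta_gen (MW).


P_gen = 207.8 * 0.98 = 203.6440 MW


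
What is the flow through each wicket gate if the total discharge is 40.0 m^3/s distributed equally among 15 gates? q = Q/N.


q = 40.0 / 15 = 2.6667 m^3/s


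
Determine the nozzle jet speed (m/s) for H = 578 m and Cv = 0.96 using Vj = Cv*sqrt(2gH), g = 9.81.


Vj = 0.96 * sqrt(2*9.81*578) = 102.2315 m/s


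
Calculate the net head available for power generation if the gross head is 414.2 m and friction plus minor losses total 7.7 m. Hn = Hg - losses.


Hn = 414.2 - 7.7 = 406.5000 m


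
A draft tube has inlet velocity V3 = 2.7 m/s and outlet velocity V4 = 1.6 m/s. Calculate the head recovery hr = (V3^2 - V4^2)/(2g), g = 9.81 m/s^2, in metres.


hr = (2.7^2 - 1.6^2) / (2*9.81) = 0.2411 m


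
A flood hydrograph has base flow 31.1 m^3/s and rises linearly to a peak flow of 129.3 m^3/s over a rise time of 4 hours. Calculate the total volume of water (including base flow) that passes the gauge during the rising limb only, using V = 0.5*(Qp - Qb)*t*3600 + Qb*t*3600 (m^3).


V = 0.5*(129.3 - 31.1)*4*3600 + 31.1*4*3600 = 1.1549e+06 m^3


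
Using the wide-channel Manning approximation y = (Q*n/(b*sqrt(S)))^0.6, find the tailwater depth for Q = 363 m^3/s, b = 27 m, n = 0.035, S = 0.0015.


y = (363 * 0.035 / (27 * 0.0015^0.5))^0.6 = 4.4744 m


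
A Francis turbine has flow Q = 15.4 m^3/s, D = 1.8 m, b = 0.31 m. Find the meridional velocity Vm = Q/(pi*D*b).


Vm = 15.4 / (pi * 1.8 * 0.31) = 8.7849 m/s


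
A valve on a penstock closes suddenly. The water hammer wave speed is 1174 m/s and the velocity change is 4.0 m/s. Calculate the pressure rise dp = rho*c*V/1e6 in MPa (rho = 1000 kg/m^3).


dp = 1000 * 1174 * 4.0 / 1e6 = 4.6960 MPa


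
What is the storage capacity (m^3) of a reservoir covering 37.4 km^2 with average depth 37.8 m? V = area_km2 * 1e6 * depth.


V = 37.4 * 1e6 * 37.8 = 1.4137e+09 m^3


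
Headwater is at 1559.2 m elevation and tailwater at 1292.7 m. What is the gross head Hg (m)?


Hg = 1559.2 - 1292.7 = 266.5000 m


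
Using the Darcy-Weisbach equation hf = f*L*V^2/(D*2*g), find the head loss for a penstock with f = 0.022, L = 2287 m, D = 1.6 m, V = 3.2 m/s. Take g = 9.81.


hf = 0.022 * 2287 * 3.2^2 / (1.6 * 2 * 9.81) = 16.4123 m


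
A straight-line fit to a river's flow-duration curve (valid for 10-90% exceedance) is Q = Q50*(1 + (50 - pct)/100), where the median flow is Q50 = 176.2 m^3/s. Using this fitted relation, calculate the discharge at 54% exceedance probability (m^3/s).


Q = 176.2 * (1 + (50 - 54)/100) = 169.1520 m^3/s


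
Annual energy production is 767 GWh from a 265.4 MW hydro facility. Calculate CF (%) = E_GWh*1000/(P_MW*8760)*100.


CF = 767 * 1000 / (265.4 * 8760) * 100 = 32.9906 %


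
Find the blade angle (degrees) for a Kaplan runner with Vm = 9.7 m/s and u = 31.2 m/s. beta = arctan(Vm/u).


beta = arctan(9.7 / 31.2) = 17.2703 degrees


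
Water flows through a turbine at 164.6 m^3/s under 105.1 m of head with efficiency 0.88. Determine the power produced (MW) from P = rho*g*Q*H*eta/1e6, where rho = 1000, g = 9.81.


P = 1000 * 9.81 * 164.6 * 105.1 * 0.88 / 1e6 = 149.3428 MW


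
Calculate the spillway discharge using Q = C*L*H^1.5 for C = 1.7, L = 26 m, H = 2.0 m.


Q = 1.7 * 26 * 2.0^1.5 = 125.0165 m^3/s


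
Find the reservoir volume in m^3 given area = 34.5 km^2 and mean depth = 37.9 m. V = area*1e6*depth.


V = 34.5 * 1e6 * 37.9 = 1.3076e+09 m^3


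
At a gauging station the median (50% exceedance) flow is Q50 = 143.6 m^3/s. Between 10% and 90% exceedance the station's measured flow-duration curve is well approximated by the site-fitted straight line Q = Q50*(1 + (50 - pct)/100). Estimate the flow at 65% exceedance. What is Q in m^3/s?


Q = 143.6 * (1 + (50 - 65)/100) = 122.0600 m^3/s


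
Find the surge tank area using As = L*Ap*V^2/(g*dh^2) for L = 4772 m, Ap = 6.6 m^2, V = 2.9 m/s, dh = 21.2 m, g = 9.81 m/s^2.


As = 4772 * 6.6 * 2.9^2 / (9.81 * 21.2^2) = 60.0758 m^2


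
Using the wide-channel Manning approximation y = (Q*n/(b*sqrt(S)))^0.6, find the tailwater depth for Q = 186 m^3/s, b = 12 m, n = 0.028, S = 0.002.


y = (186 * 0.028 / (12 * 0.002^0.5))^0.6 = 3.9101 m


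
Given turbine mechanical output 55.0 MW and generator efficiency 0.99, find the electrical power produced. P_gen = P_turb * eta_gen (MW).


P_gen = 55.0 * 0.99 = 54.4500 MW


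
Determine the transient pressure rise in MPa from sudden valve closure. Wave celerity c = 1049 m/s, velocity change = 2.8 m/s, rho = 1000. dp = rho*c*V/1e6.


dp = 1000 * 1049 * 2.8 / 1e6 = 2.9372 MPa


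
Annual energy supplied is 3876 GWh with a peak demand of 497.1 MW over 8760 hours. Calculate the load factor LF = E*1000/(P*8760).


LF = 3876 * 1000 / (497.1 * 8760) = 0.8901


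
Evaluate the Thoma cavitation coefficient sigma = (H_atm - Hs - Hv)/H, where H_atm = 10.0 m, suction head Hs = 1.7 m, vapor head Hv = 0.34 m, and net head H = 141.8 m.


sigma = (10.0 - 1.7 - 0.34) / 141.8 = 0.0561


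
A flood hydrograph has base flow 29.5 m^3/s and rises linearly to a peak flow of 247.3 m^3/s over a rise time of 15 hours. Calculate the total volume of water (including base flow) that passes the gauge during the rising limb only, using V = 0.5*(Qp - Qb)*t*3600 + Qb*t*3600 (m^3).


V = 0.5*(247.3 - 29.5)*15*3600 + 29.5*15*3600 = 7.4736e+06 m^3


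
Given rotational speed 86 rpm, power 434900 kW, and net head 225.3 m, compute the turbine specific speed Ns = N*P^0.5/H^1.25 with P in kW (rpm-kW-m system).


Ns = 86 * 434900^0.5 / 225.3^1.25 = 64.9743


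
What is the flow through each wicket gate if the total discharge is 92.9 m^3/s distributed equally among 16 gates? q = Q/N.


q = 92.9 / 16 = 5.8063 m^3/s


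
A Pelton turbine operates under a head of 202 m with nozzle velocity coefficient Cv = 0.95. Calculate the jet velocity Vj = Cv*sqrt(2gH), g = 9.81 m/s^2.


Vj = 0.95 * sqrt(2*9.81*202) = 59.8066 m/s


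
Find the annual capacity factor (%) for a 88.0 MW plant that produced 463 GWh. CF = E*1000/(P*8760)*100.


CF = 463 * 1000 / (88.0 * 8760) * 100 = 60.0612 %


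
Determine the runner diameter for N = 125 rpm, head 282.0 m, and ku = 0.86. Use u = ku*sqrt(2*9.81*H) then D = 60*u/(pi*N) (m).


u = 0.86 * sqrt(2*9.81*282.0) = 63.9694 m/s
D = 60 * 63.9694 / (pi * 125) = 9.7738 m
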